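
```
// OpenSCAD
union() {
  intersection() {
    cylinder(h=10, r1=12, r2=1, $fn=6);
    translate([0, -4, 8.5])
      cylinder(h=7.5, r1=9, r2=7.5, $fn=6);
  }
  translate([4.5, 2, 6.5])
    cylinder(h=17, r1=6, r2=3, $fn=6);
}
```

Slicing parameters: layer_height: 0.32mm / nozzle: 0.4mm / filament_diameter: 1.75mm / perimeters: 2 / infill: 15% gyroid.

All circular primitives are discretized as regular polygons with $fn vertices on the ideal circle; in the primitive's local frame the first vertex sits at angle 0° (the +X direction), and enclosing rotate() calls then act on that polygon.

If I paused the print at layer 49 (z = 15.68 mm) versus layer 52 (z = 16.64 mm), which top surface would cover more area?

Layer 49 (z = 15.68): the cone is absent (z outside [0, 10]); the cone at (0, -4) (r1=9→r2=7.5) has section circumradius 7.564 here — a regular 6-gon (area = (6/2)·7.564²·sin(360°/6) = 148.65 mm²); Keeping only the common overlap: at least one operand is absent at this height, so nothing remains; the cone at (4.5, 2) contributes a regular 6-gon of circumradius 4.380 (interpolated between r1=6 and r2=3 at t=0.540) (area = (6/2)·4.380²·sin(360°/6) = 49.84 mm²); Combining (union): only the cone at (4.5, 2) is present, so the union is just that shape — area = 49.84 mm². So its area = 49.84 mm². Layer 52 (z = 16.64): the cone does not reach this height (z outside [0, 10]); the cone at (0, -4) does not reach this height (z outside [8.5, 16]); Keeping only the common overlap: at least one operand is absent at this height, so nothing remains; the cone at (4.5, 2) contributes a regular 6-gon of circumradius 4.211 (interpolated between r1=6 and r2=3 at t=0.596) (area = (6/2)·4.211²·sin(360°/6) = 46.06 mm²); Merging all regions: only the cone at (4.5, 2) is present, so the union is just that shape — area = 46.06 mm². So its area = 46.06 mm². Layer 49 is larger (49.84 vs 46.06 mm²).

layer 49 (z = 15.68 mm)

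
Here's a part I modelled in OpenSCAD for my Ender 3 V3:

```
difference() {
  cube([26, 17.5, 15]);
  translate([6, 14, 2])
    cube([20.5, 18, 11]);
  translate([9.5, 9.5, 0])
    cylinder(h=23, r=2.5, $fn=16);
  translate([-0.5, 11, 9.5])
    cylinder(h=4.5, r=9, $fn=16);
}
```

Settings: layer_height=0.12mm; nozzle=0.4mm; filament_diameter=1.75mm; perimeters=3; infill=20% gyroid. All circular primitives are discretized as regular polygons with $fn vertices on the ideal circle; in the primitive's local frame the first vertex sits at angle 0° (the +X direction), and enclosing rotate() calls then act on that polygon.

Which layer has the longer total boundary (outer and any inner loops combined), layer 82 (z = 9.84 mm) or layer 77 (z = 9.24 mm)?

layer 77 (z = 9.24 mm)

Layer 82 (z = 9.84): the cube (footprint 26×17.5) is included at this height (perimeter 87.00 mm); the cube at (6, 14) is present — its section is the full 20.5×18 rectangle (perimeter 77.00 mm); the cylinder at (9.5, 9.5): section is a regular 16-gon, circumradius r=2.5 (perimeter = 2·16·2.500·sin(180°/16) = 15.61 mm); the cylinder at (-0.5, 11): section is a regular 16-gon, circumradius r=9 (perimeter = 2·16·9.000·sin(180°/16) = 56.19 mm); Subtracting the remaining from the first: starting from the 26×17.5 cube, the 20.5×18 cube at (6, 14) partially overlaps it — only the 70.00 mm² overlap (of its 369.00 mm²) is removed, clipping the outline; the r=2.5 cylinder at (9.5, 9.5) lies wholly inside it (removes its full 19.13 mm² and its 15.61 mm outline becomes a hole wall); the r=9 cylinder at (-0.5, 11) partially overlaps it — only the 99.62 mm² overlap (of its 247.98 mm²) is removed, clipping the outline — boundary = 84.68 mm. So its perimeter = 84.68 mm. Layer 77 (z = 9.24): the 26×17.5 cube contributes its full rectangle (perimeter 87.00 mm); the cube at (6, 14) is present — its section is the full 20.5×18 rectangle (perimeter 77.00 mm); the r=2.5 cylinder at (9.5, 9.5) contributes a regular 16-gon of circumradius 2.5 (perimeter = 2·16·2.500·sin(180°/16) = 15.61 mm); the cylinder at (-0.5, 11) does not reach this height (z outside [9.5, 14]); After the difference (first − rest): starting from the 26×17.5 cube, the 20.5×18 cube at (6, 14) partially overlaps it — only the 70.00 mm² overlap (of its 369.00 mm²) is removed, clipping the outline; the r=2.5 cylinder at (9.5, 9.5) lies wholly inside it (removes its full 19.13 mm² and its 15.61 mm outline becomes a hole wall) — boundary (outer + 1 inner loop) = 102.61 mm. So its perimeter = 102.61 mm. Layer 77 is larger (102.61 vs 84.68 mm).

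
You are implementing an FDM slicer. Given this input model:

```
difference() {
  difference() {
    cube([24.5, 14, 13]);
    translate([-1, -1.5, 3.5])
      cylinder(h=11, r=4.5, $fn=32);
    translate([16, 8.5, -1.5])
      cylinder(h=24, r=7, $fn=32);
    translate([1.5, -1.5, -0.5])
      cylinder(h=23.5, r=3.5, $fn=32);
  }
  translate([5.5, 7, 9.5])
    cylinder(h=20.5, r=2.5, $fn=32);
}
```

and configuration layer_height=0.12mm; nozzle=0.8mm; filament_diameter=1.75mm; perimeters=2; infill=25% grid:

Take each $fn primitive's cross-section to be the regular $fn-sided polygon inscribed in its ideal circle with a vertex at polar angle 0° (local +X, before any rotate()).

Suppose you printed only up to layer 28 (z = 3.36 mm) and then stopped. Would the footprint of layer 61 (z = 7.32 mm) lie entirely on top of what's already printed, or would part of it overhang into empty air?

entirely on top

Compare the two slices. At z = 3.36: the 24.5×14 cube contributes its full rectangle (area 343.00 mm²); the cylinder at (-1, -1.5) does not reach this height (z outside [3.5, 14.5]); the r=7 cylinder at (16, 8.5) contributes a regular 32-gon of circumradius 7 (area = (32/2)·7.000²·sin(360°/32) = 152.95 mm²); the r=3.5 cylinder at (1.5, -1.5) gives a regular 32-gon of circumradius 3.5 (constant along its height) (area = (32/2)·3.500²·sin(360°/32) = 38.24 mm²); After the difference (first − rest): starting from the 24.5×14 cube (343.00 mm²), the r=7 cylinder at (16, 8.5) partially overlaps it — only the 144.29 mm² overlap (of its 152.95 mm²) is removed, clipping the outline; the r=3.5 cylinder at (1.5, -1.5) partially overlaps it — only the 7.31 mm² overlap (of its 38.24 mm²) is removed, clipping the outline — area = 191.40 mm²; the cylinder at (5.5, 7) does not reach this height (z outside [9.5, 30]); After the difference (first − rest): none of the subtracted shapes is present at this height, so that combined region is unchanged — area = 191.40 mm². At z = 7.32: the cube (footprint 24.5×14) is included at this height (area 343.00 mm²); the r=4.5 cylinder at (-1, -1.5) gives a regular 32-gon of circumradius 4.5 (constant along its height) (area = (32/2)·4.500²·sin(360°/32) = 63.21 mm²); the r=7 cylinder at (16, 8.5) gives a regular 32-gon of circumradius 7 (constant along its height) (area = (32/2)·7.000²·sin(360°/32) = 152.95 mm²); the r=3.5 cylinder at (1.5, -1.5) gives a regular 32-gon of circumradius 3.5 (constant along its height) (area = (32/2)·3.500²·sin(360°/32) = 38.24 mm²); Taking the first minus the rest: starting from the 24.5×14 cube (343.00 mm²), the r=4.5 cylinder at (-1, -1.5) partially overlaps it — only the 6.25 mm² overlap (of its 63.21 mm²) is removed, clipping the outline; the r=7 cylinder at (16, 8.5) partially overlaps it — only the 144.29 mm² overlap (of its 152.95 mm²) is removed, clipping the outline; the r=3.5 cylinder at (1.5, -1.5) partially overlaps it — only the 2.18 mm² overlap (of its 38.24 mm²) is removed, clipping the outline — area = 190.27 mm²; the cylinder at (5.5, 7) is absent (z outside [9.5, 30]); Taking the first minus the rest: none of the subtracted shapes is present at this height, so the result so far is unchanged — area = 190.27 mm². Checking containment: the cross-section at z = 7.32 is a subset of the cross-section at z = 3.36.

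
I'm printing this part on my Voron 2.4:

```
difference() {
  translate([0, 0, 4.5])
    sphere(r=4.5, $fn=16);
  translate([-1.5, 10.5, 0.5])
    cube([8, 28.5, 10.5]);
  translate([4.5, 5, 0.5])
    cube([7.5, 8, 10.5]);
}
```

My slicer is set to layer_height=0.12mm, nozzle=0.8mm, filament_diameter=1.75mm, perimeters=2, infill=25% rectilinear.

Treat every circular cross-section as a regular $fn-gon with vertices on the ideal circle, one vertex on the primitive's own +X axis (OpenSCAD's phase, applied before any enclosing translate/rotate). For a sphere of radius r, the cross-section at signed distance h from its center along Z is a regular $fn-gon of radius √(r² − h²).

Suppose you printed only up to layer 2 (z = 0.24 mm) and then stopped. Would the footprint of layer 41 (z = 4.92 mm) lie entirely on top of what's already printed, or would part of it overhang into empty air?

Compare the two slices. At z = 0.24: the sphere: section is a regular 16-gon, circumradius = √(r²−h²) = √(4.5²−4.26²) = 1.450 (area = (16/2)·1.450²·sin(360°/16) = 6.44 mm²); the cube at (-1.5, 10.5) does not reach this height (z outside [0.5, 11]); the cube at (4.5, 5) does not reach this height (z outside [0.5, 11]); Taking the first minus the rest: none of the subtracted shapes is present at this height, so the r=4.5 sphere is unchanged — area = 6.44 mm². At z = 4.92: the r=4.5 sphere contributes a regular 16-gon of circumradius √(4.5²−0.42²) = 4.480 (area = (16/2)·4.480²·sin(360°/16) = 61.45 mm²); the 8×28.5 cube at (-1.5, 10.5) contributes its full rectangle (area 228.00 mm²); the cube at (4.5, 5) (footprint 7.5×8) is included at this height (area 60.00 mm²); After the difference (first − rest): starting from the r=4.5 sphere (61.45 mm²), the 8×28.5 cube at (-1.5, 10.5) misses the remaining region (no effect); the 7.5×8 cube at (4.5, 5) misses the remaining region (no effect) — area = 61.45 mm². Checking containment: at z = 4.92 the cross-section extends beyond the z = 0.24 cross-section by about 55.02 mm².

part overhangs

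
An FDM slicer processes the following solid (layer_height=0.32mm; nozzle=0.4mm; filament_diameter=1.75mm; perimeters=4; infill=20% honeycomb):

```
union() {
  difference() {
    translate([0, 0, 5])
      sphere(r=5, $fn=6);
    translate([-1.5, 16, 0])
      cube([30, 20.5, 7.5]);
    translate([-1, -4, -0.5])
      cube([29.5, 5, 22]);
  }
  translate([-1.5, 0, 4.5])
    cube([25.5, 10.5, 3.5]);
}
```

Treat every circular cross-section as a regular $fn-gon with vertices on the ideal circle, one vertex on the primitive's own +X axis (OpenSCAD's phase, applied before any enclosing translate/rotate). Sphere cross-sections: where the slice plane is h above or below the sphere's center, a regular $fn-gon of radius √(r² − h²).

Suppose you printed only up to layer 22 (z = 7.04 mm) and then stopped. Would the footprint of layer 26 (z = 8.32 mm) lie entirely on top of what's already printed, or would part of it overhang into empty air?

Compare the two slices. At z = 7.04: the r=5 sphere slices to a regular 6-gon of circumradius 4.565 (√(r²−h²) with h=2.04 from center) (area = (6/2)·4.565²·sin(360°/6) = 54.14 mm²); the 30×20.5 cube at (-1.5, 16) contributes its full rectangle (area 615.00 mm²); the cube at (-1, -4) (footprint 29.5×5) is included at this height (area 147.50 mm²); After the difference (first − rest): starting from the r=5 sphere (54.14 mm²), the 30×20.5 cube at (-1.5, 16) misses the remaining region (no effect); the 29.5×5 cube at (-1, -4) partially overlaps it — only the 22.76 mm² overlap (of its 147.50 mm²) is removed, clipping the outline — area = 31.38 mm²; the cube at (-1.5, 0) (footprint 25.5×10.5) is included at this height (area 267.75 mm²); Taking the union: the regions partially overlap — summed areas 299.13 mm² minus the doubly-counted overlap 14.19 mm² gives 284.94 mm² — area = 284.94 mm². At z = 8.32: the r=5 sphere slices to a regular 6-gon of circumradius 3.739 (√(r²−h²) with h=3.32 from center) (area = (6/2)·3.739²·sin(360°/6) = 36.31 mm²); the cube at (-1.5, 16) is absent (z outside [0, 7.5]); the cube at (-1, -4) is present — its section is the full 29.5×5 rectangle (area 147.50 mm²); Subtracting the remaining from the first: starting from the r=5 sphere (36.31 mm²), the 29.5×5 cube at (-1, -4) partially overlaps it — only the 16.77 mm² overlap (of its 147.50 mm²) is removed, clipping the outline — area = 19.55 mm²; the cube at (-1.5, 0) is absent (z outside [4.5, 8]); Merging all regions: only the result so far is present, so the union is just that shape — area = 19.55 mm². Checking containment: the cross-section at z = 8.32 is a subset of the cross-section at z = 7.04.

entirely on top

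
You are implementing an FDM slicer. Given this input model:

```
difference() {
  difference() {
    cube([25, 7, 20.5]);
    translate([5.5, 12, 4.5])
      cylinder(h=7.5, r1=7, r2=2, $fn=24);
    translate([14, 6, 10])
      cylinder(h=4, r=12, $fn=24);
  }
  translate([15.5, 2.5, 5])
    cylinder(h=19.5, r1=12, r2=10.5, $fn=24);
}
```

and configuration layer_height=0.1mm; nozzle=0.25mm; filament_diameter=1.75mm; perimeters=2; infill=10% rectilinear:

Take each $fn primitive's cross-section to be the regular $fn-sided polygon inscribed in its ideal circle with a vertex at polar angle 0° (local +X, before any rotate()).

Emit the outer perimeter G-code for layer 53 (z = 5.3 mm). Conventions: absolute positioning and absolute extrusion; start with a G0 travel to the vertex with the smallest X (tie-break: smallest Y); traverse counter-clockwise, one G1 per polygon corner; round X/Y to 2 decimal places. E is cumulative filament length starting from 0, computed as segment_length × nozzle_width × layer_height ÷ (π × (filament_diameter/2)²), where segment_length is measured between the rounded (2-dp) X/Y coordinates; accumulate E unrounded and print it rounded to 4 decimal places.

G0 X0.00 Y0.00 Z5.30
G1 X3.85 Y0.00 E0.0400
G1 X3.52 Y2.50 E0.0662
G1 X3.93 Y5.60 E0.0987
G1 X3.99 Y5.73 E0.1002
G1 X3.83 Y5.75 E0.1019
G1 X2.27 Y6.40 E0.1195
G1 X1.48 Y7.00 E0.1298
G1 X0.00 Y7.00 E0.1452
G1 X0.00 Y0.00 E0.2179

At z = 5.3 mm: the 25×7 cube contributes its full rectangle; the cone at (5.5, 12): at t=0.107 of its height the radius interpolates to r₁+(r₂−r₁)t = 6.467, giving a regular 24-gon of that circumradius; the cylinder at (14, 6) is not intersected at this z (z outside [10, 14]); After the difference (first − rest): starting from the 25×7 cube, the cone at (5.5, 12) partially overlaps it — only the 7.89 mm² overlap (of its 129.88 mm²) is removed, clipping the outline — 1 connected region; the cone at (15.5, 2.5) (r1=12→r2=10.5) has section circumradius 11.977 here — a regular 24-gon; Subtracting the remaining from the first: starting from the result so far, the cone at (15.5, 2.5) partially overlaps it — only the 142.64 mm² overlap (of its 445.52 mm²) is removed, clipping the outline — 1 connected region. The outline is a single polygon with 9 vertices. Extrusion per mm of travel: 0.25 × 0.1 / (π × 0.875²) = 0.010394. Accumulating E over each segment gives final E = 0.2179.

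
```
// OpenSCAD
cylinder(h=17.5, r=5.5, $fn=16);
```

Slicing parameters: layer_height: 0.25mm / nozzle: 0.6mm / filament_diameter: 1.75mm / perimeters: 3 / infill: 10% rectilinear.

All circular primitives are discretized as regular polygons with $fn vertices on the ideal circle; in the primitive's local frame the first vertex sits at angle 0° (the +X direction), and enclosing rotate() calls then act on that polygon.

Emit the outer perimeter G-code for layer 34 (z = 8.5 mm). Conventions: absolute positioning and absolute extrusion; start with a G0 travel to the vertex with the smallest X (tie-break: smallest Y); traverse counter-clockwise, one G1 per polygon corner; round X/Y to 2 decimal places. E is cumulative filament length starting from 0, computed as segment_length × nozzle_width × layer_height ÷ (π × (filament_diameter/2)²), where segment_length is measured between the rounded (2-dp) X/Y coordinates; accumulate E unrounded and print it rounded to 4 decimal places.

G0 X-5.50 Y0.00 Z8.50
G1 X-5.08 Y-2.10 E0.1336
G1 X-3.89 Y-3.89 E0.2676
G1 X-2.10 Y-5.08 E0.4016
G1 X0.00 Y-5.50 E0.5352
G1 X2.10 Y-5.08 E0.6688
G1 X3.89 Y-3.89 E0.8028
G1 X5.08 Y-2.10 E0.9369
G1 X5.50 Y0.00 E1.0704
G1 X5.08 Y2.10 E1.2040
G1 X3.89 Y3.89 E1.3380
G1 X2.10 Y5.08 E1.4721
G1 X0.00 Y5.50 E1.6056
G1 X-2.10 Y5.08 E1.7392
G1 X-3.89 Y3.89 E1.8732
G1 X-5.08 Y2.10 E2.0073
G1 X-5.50 Y0.00 E2.1408

At z = 8.5 mm: the cylinder: section is a regular 16-gon, circumradius r=5.5. The outline is a single polygon with 16 vertices. Extrusion per mm of travel: 0.6 × 0.25 / (π × 0.875²) = 0.062363. Accumulating E over each segment gives final E = 2.1408.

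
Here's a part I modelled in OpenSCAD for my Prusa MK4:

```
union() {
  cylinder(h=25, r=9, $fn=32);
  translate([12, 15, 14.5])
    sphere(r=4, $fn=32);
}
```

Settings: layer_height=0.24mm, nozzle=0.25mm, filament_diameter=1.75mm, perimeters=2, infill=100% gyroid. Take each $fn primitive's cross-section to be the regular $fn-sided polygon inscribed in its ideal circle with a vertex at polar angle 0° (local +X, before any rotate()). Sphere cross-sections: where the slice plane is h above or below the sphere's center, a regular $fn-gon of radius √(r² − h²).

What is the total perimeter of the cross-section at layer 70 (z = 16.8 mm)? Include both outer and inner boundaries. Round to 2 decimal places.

76.99 mm

At z = 16.8 mm: the cylinder: section is a regular 32-gon, circumradius r=9 (perimeter = 2·32·9.000·sin(180°/32) = 56.46 mm); the r=4 sphere at (12, 15) slices to a regular 32-gon of circumradius 3.273 (√(r²−h²) with h=2.3 from center) (perimeter = 2·32·3.273·sin(180°/32) = 20.53 mm); Merging all regions: the 2 present regions are separate (no shared area or edge), so areas and boundary lengths simply add and each stays a separate island — boundary = 76.99 mm. Overall, the cross-section has 2 separate islands. Total boundary length (outer) = 76.99 mm.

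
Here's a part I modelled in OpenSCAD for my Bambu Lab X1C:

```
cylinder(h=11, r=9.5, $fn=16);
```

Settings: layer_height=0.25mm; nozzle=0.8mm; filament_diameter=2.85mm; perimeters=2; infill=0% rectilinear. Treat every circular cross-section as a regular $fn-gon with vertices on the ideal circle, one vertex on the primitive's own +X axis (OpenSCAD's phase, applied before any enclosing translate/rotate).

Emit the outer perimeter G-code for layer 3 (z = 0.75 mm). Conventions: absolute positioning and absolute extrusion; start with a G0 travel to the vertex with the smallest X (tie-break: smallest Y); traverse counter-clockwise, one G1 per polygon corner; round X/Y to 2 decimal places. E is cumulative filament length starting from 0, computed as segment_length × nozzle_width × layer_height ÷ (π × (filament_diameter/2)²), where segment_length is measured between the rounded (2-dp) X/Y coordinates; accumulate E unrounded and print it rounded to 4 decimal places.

At z = 0.75 mm: the r=9.5 cylinder gives a regular 16-gon of circumradius 9.5 (constant along its height). The outline is a single polygon with 16 vertices. Extrusion per mm of travel: 0.8 × 0.25 / (π × 1.425²) = 0.031351. Accumulating E over each segment gives final E = 1.8600.

G0 X-9.50 Y0.00 Z0.75
G1 X-8.78 Y-3.64 E0.1163
G1 X-6.72 Y-6.72 E0.2325
G1 X-3.64 Y-8.78 E0.3487
G1 X0.00 Y-9.50 E0.4650
G1 X3.64 Y-8.78 E0.5813
G1 X6.72 Y-6.72 E0.6975
G1 X8.78 Y-3.64 E0.8137
G1 X9.50 Y0.00 E0.9300
G1 X8.78 Y3.64 E1.0463
G1 X6.72 Y6.72 E1.1625
G1 X3.64 Y8.78 E1.2786
G1 X0.00 Y9.50 E1.3950
G1 X-3.64 Y8.78 E1.5113
G1 X-6.72 Y6.72 E1.6275
G1 X-8.78 Y3.64 E1.7436
G1 X-9.50 Y0.00 E1.8600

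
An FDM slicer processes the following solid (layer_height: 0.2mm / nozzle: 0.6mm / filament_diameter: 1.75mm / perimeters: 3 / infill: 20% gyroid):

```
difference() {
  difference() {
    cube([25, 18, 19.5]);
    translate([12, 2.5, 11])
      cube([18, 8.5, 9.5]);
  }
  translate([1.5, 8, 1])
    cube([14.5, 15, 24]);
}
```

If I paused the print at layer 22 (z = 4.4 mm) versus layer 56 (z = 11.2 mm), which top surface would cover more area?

layer 22 (z = 4.4 mm)

Layer 22 (z = 4.4): the cube (footprint 25×18) is included at this height (area 450.00 mm²); the cube at (12, 2.5) is not intersected at this z (z outside [11, 20.5]); Subtracting the remaining from the first: none of the subtracted shapes is present at this height, so the 25×18 cube is unchanged — area = 450.00 mm²; the cube at (1.5, 8) is present — its section is the full 14.5×15 rectangle (area 217.50 mm²); Taking the first minus the rest: starting from that combined region (450.00 mm²), the 14.5×15 cube at (1.5, 8) partially overlaps it — only the 145.00 mm² overlap (of its 217.50 mm²) is removed, clipping the outline — area = 305.00 mm². So its area = 305.00 mm². Layer 56 (z = 11.2): the 25×18 cube contributes its full rectangle (area 450.00 mm²); the cube at (12, 2.5) is present — its section is the full 18×8.5 rectangle (area 153.00 mm²); After the difference (first − rest): starting from the 25×18 cube (450.00 mm²), the 18×8.5 cube at (12, 2.5) partially overlaps it — only the 110.50 mm² overlap (of its 153.00 mm²) is removed, clipping the outline — area = 339.50 mm²; the cube at (1.5, 8) is present — its section is the full 14.5×15 rectangle (area 217.50 mm²); Taking the first minus the rest: starting from that combined region (339.50 mm²), the 14.5×15 cube at (1.5, 8) partially overlaps it — only the 133.00 mm² overlap (of its 217.50 mm²) is removed, clipping the outline — area = 206.50 mm². So its area = 206.50 mm². Layer 22 is larger (305.00 vs 206.50 mm²).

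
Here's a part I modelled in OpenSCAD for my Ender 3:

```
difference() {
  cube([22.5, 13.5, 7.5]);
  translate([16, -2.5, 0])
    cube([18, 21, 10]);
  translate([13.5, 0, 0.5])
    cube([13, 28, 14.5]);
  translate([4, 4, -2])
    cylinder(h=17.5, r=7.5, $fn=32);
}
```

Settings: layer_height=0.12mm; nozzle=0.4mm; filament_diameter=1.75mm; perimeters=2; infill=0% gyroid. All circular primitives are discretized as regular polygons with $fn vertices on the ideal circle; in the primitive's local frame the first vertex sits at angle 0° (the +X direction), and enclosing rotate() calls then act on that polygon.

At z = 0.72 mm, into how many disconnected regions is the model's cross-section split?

1

At z = 0.72 mm: the cube (footprint 22.5×13.5) is included at this height; the cube at (16, -2.5) (footprint 18×21) is included at this height; the cube at (13.5, 0) is present — its section is the full 13×28 rectangle; the cylinder at (4, 4): section is a regular 32-gon, circumradius r=7.5; Subtracting the remaining from the first: starting from the 22.5×13.5 cube, the 18×21 cube at (16, -2.5) partially overlaps it — only the 87.75 mm² overlap (of its 378.00 mm²) is removed, clipping the outline; the 13×28 cube at (13.5, 0) partially overlaps it — only the 33.75 mm² overlap (of its 364.00 mm²) is removed, clipping the outline; the r=7.5 cylinder at (4, 4) partially overlaps it — only the 116.71 mm² overlap (of its 175.58 mm²) is removed, clipping the outline — 1 connected region. The result has 1 disconnected region.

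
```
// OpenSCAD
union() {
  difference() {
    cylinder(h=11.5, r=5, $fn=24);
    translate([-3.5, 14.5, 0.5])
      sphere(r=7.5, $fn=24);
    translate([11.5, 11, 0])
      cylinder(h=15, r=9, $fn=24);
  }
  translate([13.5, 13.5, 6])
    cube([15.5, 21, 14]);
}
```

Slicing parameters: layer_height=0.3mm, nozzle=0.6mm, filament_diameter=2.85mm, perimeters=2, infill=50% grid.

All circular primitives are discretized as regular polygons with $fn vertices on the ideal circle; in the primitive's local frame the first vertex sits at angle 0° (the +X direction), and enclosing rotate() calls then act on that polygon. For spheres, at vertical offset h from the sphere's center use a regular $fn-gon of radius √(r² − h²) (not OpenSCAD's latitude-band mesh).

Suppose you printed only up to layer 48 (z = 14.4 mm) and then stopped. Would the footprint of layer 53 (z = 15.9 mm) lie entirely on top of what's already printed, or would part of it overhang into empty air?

Compare the two slices. At z = 14.4: the cylinder is absent (z outside [0, 11.5]); the sphere at (-3.5, 14.5) is not intersected at this z (|z−center|=13.900 > r=7.5); the r=9 cylinder at (11.5, 11) contributes a regular 24-gon of circumradius 9 (area = (24/2)·9.000²·sin(360°/24) = 251.57 mm²); After the difference (first − rest): the first operand is absent here, so nothing remains; the cube at (13.5, 13.5) (footprint 15.5×21) is included at this height (area 325.50 mm²); Merging all regions: only the 15.5×21 cube at (13.5, 13.5) is present, so the union is just that shape — area = 325.50 mm². At z = 15.9: the cylinder is not intersected at this z (z outside [0, 11.5]); the sphere at (-3.5, 14.5) is absent (|z−center|=15.400 > r=7.5); the cylinder at (11.5, 11) does not reach this height (z outside [0, 15]); Subtracting the remaining from the first: the first operand is absent here, so nothing remains; the 15.5×21 cube at (13.5, 13.5) contributes its full rectangle (area 325.50 mm²); Taking the union: only the 15.5×21 cube at (13.5, 13.5) is present, so the union is just that shape — area = 325.50 mm². Checking containment: the cross-section at z = 15.9 is a subset of the cross-section at z = 14.4.

entirely on top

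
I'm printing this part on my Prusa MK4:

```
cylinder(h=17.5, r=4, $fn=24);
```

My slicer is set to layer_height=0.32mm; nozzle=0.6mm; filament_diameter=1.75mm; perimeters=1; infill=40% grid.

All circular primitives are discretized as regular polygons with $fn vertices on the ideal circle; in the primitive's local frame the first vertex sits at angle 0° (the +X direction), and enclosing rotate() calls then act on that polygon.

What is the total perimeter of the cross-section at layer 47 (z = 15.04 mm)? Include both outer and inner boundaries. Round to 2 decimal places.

25.06 mm

At z = 15.04 mm: the r=4 cylinder gives a regular 24-gon of circumradius 4 (constant along its height) (perimeter = 2·24·4.000·sin(180°/24) = 25.06 mm). Overall, the cross-section is a single solid region. Total boundary length (outer) = 25.06 mm.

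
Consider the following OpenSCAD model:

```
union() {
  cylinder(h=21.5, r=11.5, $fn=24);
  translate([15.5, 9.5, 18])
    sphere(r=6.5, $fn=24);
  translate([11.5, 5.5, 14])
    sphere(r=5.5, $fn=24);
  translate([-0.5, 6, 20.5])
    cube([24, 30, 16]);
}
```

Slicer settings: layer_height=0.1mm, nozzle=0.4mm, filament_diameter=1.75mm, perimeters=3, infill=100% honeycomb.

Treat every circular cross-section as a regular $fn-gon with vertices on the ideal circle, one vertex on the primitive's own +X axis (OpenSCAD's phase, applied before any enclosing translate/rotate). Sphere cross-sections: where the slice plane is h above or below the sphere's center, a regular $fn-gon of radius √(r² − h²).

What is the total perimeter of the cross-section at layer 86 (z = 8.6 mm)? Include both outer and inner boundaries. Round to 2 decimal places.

78.59 mm

At z = 8.6 mm: the cylinder: section is a regular 24-gon, circumradius r=11.5 (perimeter = 2·24·11.500·sin(180°/24) = 72.05 mm); the sphere at (15.5, 9.5) is not intersected at this z (|z−center|=9.400 > r=6.5); the sphere at (11.5, 5.5): section is a regular 24-gon, circumradius = √(r²−h²) = √(5.5²−5.4²) = 1.044 (perimeter = 2·24·1.044·sin(180°/24) = 6.54 mm); the cube at (-0.5, 6) is absent (z outside [20.5, 36.5]); Combining (union): the 2 present regions are separate (no shared area or edge), so areas and boundary lengths simply add and each stays a separate island — boundary = 78.59 mm. Overall, the cross-section has 2 separate islands. Total boundary length (outer) = 78.59 mm.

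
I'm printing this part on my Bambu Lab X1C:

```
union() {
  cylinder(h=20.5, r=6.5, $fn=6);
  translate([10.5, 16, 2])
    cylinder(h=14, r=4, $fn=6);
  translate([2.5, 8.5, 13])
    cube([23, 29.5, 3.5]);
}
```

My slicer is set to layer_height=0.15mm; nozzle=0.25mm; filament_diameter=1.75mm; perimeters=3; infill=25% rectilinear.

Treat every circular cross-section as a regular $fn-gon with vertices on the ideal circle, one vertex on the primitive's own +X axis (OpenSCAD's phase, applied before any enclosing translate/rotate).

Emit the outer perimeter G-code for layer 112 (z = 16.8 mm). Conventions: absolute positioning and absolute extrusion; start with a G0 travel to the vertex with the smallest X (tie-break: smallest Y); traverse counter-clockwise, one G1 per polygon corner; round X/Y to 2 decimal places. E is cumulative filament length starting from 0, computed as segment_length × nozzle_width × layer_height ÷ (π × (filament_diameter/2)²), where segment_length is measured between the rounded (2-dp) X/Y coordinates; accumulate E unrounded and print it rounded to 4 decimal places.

G0 X-6.50 Y0.00 Z16.80
G1 X-3.25 Y-5.63 E0.1014
G1 X3.25 Y-5.63 E0.2027
G1 X6.50 Y0.00 E0.3040
G1 X3.25 Y5.63 E0.4054
G1 X-3.25 Y5.63 E0.5067
G1 X-6.50 Y0.00 E0.6081

At z = 16.8 mm: the r=6.5 cylinder gives a regular 6-gon of circumradius 6.5 (constant along its height); the cylinder at (10.5, 16) does not reach this height (z outside [2, 16]); the cube at (2.5, 8.5) is not intersected at this z (z outside [13, 16.5]); Combining (union): only the r=6.5 cylinder is present, so the union is just that shape — 1 connected region. The outline is a single polygon with 6 vertices. Extrusion per mm of travel: 0.25 × 0.15 / (π × 0.875²) = 0.015591. Accumulating E over each segment gives final E = 0.6081.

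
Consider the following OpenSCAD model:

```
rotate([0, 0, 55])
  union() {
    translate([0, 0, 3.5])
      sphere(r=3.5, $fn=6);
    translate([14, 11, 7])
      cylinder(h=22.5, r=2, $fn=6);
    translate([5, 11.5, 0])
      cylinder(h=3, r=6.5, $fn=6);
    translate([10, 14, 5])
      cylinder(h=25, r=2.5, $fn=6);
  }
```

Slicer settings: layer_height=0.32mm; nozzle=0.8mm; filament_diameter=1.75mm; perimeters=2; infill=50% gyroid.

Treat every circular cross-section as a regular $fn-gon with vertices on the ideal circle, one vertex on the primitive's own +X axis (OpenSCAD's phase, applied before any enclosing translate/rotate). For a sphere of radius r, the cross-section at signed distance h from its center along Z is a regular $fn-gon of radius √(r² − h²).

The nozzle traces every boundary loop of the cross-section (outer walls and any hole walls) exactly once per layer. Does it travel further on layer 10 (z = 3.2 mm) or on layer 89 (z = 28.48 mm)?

Layer 10 (z = 3.2): the r=3.5 sphere slices to a regular 6-gon of circumradius 3.487 (√(r²−h²) with h=0.3 from center) (perimeter = 2·6·3.487·sin(180°/6) = 20.92 mm); the cylinder at (14, 11) is not intersected at this z (z outside [7, 29.5]); the cylinder at (5, 11.5) is not intersected at this z (z outside [0, 3]); the cylinder at (10, 14) does not reach this height (z outside [5, 30]); Merging all regions: only the r=3.5 sphere is present, so the union is just that shape — boundary = 20.92 mm; (rotated 55° about Z; rotation is an isometry so areas/perimeters/island counts are preserved). So its perimeter = 20.92 mm. Layer 89 (z = 28.48): the sphere is absent (|z−center|=24.980 > r=3.5); the r=2 cylinder at (14, 11) contributes a regular 6-gon of circumradius 2 (perimeter = 2·6·2.000·sin(180°/6) = 12.00 mm); the cylinder at (5, 11.5) does not reach this height (z outside [0, 3]); the r=2.5 cylinder at (10, 14) contributes a regular 6-gon of circumradius 2.5 (perimeter = 2·6·2.500·sin(180°/6) = 15.00 mm); Taking the union: the 2 present regions are separate (no shared area or edge), so areas and boundary lengths simply add and each stays a separate island — boundary = 27.00 mm; (rotated 55° about Z; rotation is an isometry so areas/perimeters/island counts are preserved). So its perimeter = 27.00 mm. Layer 89 is larger (27.00 vs 20.92 mm).

layer 89 (z = 28.48 mm)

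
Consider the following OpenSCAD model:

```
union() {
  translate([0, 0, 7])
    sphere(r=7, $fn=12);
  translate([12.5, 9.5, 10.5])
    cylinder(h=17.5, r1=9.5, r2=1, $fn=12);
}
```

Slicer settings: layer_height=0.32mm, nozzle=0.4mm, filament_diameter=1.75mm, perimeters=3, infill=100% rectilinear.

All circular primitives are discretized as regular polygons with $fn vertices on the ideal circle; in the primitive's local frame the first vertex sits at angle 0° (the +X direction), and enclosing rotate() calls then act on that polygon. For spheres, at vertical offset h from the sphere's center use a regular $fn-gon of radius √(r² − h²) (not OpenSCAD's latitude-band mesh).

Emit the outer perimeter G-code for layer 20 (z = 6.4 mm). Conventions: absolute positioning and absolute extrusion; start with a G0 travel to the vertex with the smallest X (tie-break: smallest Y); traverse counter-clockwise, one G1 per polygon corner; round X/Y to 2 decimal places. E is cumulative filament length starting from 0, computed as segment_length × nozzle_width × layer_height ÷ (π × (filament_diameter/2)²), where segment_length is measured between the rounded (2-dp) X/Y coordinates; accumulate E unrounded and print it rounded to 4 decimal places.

G0 X-6.97 Y0.00 Z6.40
G1 X-6.04 Y-3.49 E0.1922
G1 X-3.49 Y-6.04 E0.3841
G1 X0.00 Y-6.97 E0.5763
G1 X3.49 Y-6.04 E0.7685
G1 X6.04 Y-3.49 E0.9604
G1 X6.97 Y0.00 E1.1526
G1 X6.04 Y3.49 E1.3448
G1 X3.49 Y6.04 E1.5368
G1 X0.00 Y6.97 E1.7290
G1 X-3.49 Y6.04 E1.9212
G1 X-6.04 Y3.49 E2.1131
G1 X-6.97 Y0.00 E2.3053

At z = 6.4 mm: the sphere: section is a regular 12-gon, circumradius = √(r²−h²) = √(7²−0.6²) = 6.974; the cone at (12.5, 9.5) is absent (z outside [10.5, 28]); Taking the union: only the r=7 sphere is present, so the union is just that shape — 1 connected region. The outline is a single polygon with 12 vertices. Extrusion per mm of travel: 0.4 × 0.32 / (π × 0.875²) = 0.053216. Accumulating E over each segment gives final E = 2.3053.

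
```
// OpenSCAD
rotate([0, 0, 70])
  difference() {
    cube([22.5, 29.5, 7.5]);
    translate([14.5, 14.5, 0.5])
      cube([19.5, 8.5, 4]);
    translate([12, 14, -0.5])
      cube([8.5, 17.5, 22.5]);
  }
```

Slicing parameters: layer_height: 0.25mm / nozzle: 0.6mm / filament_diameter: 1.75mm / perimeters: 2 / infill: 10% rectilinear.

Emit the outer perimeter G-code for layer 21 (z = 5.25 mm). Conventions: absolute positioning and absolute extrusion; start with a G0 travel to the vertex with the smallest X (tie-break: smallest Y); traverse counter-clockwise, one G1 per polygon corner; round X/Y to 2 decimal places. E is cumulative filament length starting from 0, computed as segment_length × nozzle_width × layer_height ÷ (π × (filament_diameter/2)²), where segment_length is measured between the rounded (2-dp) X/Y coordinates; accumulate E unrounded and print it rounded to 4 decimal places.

At z = 5.25 mm: the cube (footprint 22.5×29.5) is included at this height; the cube at (14.5, 14.5) is absent (z outside [0.5, 4.5]); the cube at (12, 14) is present — its section is the full 8.5×17.5 rectangle; After the difference (first − rest): starting from the 22.5×29.5 cube, the 8.5×17.5 cube at (12, 14) partially overlaps it — only the 131.75 mm² overlap (of its 148.75 mm²) is removed, clipping the outline — 1 connected region; (rotated 70° about Z; rotation is an isometry so areas/perimeters/island counts are preserved). The outline is a single polygon with 8 vertices. Extrusion per mm of travel: 0.6 × 0.25 / (π × 0.875²) = 0.062363. Accumulating E over each segment gives final E = 8.4204.

G0 X-27.72 Y10.09 Z5.25
G1 X0.00 Y0.00 E1.8397
G1 X7.70 Y21.14 E3.2427
G1 X-20.03 Y31.23 E5.0830
G1 X-20.71 Y29.35 E5.2077
G1 X-6.14 Y24.05 E6.1745
G1 X-9.05 Y16.06 E6.7048
G1 X-23.62 Y21.37 E7.6719
G1 X-27.72 Y10.09 E8.4204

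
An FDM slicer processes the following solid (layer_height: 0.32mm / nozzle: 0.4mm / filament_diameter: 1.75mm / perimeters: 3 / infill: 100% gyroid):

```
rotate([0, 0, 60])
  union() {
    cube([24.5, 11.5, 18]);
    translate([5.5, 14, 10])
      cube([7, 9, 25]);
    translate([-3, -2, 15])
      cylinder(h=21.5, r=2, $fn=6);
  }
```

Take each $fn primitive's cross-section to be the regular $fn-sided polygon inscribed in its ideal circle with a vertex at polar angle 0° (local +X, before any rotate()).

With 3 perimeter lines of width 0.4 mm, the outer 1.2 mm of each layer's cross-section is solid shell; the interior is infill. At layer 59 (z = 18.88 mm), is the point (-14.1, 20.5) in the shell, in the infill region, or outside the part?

shell

At z = 18.88 mm: the cube is absent (z outside [0, 18]); the 7×9 cube at (5.5, 14) contributes its full rectangle; the r=2 cylinder at (-3, -2) contributes a regular 6-gon of circumradius 2; Taking the union: the 2 present regions are separate (no shared area or edge), so areas and boundary lengths simply add and each stays a separate island — 2 connected regions; (whole slice rotated 60° about Z — lengths, areas and connectivity unchanged). Overall, the cross-section has 2 separate islands. Undo the 60° rotation: the query point maps to (10.704, 22.461) in the un-rotated model frame. The nearest boundary edge runs (5.50, 23.00)→(12.50, 23.00); distance from the point to it = 0.54 mm. (Shell/infill is judged within the island containing the point — the largest one.) The point is inside the cross-section, 0.54 mm from the nearest boundary — within the 1.2 mm shell band (3 × 0.4).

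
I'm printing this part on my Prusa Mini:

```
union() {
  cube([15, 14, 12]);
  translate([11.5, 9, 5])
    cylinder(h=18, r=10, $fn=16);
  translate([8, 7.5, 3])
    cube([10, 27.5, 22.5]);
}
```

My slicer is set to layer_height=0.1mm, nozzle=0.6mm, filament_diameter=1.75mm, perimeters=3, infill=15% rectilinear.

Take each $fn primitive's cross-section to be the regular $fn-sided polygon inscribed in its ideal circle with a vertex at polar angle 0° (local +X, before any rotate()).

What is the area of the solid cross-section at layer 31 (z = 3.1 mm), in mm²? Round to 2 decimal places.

At z = 3.1 mm: the cube is present — its section is the full 15×14 rectangle (area 210.00 mm²); the cylinder at (11.5, 9) is absent (z outside [5, 23]); the cube at (8, 7.5) (footprint 10×27.5) is included at this height (area 275.00 mm²); Combining (union): the regions partially overlap — summed areas 485.00 mm² minus the doubly-counted overlap 45.50 mm² gives 439.50 mm² — area = 439.50 mm². Overall, the cross-section is a single solid region. Net area = 439.50 mm².

439.50 mm²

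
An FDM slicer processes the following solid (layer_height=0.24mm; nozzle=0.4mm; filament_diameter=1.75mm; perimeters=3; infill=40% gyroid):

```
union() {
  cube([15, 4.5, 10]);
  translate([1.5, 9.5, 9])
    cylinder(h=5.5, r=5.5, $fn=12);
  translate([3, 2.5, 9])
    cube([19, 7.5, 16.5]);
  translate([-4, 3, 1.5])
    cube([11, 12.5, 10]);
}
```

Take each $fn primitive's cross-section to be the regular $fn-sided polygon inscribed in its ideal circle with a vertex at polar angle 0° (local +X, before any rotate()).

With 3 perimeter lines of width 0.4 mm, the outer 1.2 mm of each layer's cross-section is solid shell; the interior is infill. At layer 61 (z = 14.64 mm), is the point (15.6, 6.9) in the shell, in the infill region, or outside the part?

infill

At z = 14.64 mm: the cube is absent (z outside [0, 10]); the cylinder at (1.5, 9.5) does not reach this height (z outside [9, 14.5]); the cube at (3, 2.5) (footprint 19×7.5) is included at this height; the cube at (-4, 3) is absent (z outside [1.5, 11.5]); Taking the union: only the 19×7.5 cube at (3, 2.5) is present, so the union is just that shape — 1 connected region. Overall, the cross-section is a single solid region. The nearest boundary edge runs (22.00, 10.00)→(3.00, 10.00); distance from the point to it = 3.10 mm. The point is inside the cross-section and 3.10 mm from the nearest boundary — more than the 1.2 mm shell width (3 × 0.4), so it's in the infill interior.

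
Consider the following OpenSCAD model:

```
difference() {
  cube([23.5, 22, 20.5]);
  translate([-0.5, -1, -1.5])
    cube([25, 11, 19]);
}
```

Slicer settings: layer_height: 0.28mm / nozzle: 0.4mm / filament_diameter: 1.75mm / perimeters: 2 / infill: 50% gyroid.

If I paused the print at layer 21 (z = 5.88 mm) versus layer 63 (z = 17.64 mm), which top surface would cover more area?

layer 63 (z = 17.64 mm)

Layer 21 (z = 5.88): the cube (footprint 23.5×22) is included at this height (area 517.00 mm²); the cube at (-0.5, -1) is present — its section is the full 25×11 rectangle (area 275.00 mm²); Subtracting the remaining from the first: starting from the 23.5×22 cube (517.00 mm²), the 25×11 cube at (-0.5, -1) partially overlaps it — only the 235.00 mm² overlap (of its 275.00 mm²) is removed, clipping the outline — area = 282.00 mm². So its area = 282.00 mm². Layer 63 (z = 17.64): the cube is present — its section is the full 23.5×22 rectangle (area 517.00 mm²); the cube at (-0.5, -1) is not intersected at this z (z outside [-1.5, 17.5]); Subtracting the remaining from the first: none of the subtracted shapes is present at this height, so the 23.5×22 cube is unchanged — area = 517.00 mm². So its area = 517.00 mm². Layer 63 is larger (517.00 vs 282.00 mm²).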